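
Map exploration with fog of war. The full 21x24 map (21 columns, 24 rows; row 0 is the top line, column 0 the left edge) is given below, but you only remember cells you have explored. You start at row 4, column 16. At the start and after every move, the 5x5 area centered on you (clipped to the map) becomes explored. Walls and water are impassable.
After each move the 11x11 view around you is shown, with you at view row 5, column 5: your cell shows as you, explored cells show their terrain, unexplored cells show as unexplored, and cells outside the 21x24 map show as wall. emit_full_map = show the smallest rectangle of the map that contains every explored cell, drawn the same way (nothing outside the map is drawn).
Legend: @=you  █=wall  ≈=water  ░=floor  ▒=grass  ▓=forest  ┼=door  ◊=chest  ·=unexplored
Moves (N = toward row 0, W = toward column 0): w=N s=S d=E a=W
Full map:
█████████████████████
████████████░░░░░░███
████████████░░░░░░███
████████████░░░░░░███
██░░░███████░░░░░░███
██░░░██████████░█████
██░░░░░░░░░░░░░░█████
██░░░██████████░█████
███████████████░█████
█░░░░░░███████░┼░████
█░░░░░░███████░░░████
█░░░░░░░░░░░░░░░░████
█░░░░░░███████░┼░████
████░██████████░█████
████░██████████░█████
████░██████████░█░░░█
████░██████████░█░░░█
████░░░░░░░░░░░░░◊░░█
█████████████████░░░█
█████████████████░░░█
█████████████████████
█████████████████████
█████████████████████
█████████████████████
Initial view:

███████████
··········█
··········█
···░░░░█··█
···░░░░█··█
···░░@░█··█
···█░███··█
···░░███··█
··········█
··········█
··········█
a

███████████
···········
···········
···░░░░░█··
···░░░░░█··
···░░@░░█··
···██░███··
···░░░███··
···········
···········
···········

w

███████████
███████████
···········
···░░░░░···
···░░░░░█··
···░░@░░█··
···░░░░░█··
···██░███··
···░░░███··
···········
···········

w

███████████
███████████
███████████
···█████···
···░░░░░···
···░░@░░█··
···░░░░░█··
···░░░░░█··
···██░███··
···░░░███··
···········

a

███████████
███████████
███████████
···██████··
···░░░░░░··
···░░@░░░█·
···░░░░░░█·
···░░░░░░█·
····██░███·
····░░░███·
···········

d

███████████
███████████
███████████
··██████···
··░░░░░░···
··░░░@░░█··
··░░░░░░█··
··░░░░░░█··
···██░███··
···░░░███··
···········

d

███████████
███████████
███████████
·███████··█
·░░░░░░█··█
·░░░░@░█··█
·░░░░░░█··█
·░░░░░░█··█
··██░███··█
··░░░███··█
··········█

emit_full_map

███████
░░░░░░█
░░░░@░█
░░░░░░█
░░░░░░█
·██░███
·░░░███

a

███████████
███████████
███████████
··███████··
··░░░░░░█··
··░░░@░░█··
··░░░░░░█··
··░░░░░░█··
···██░███··
···░░░███··
···········

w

███████████
███████████
███████████
███████████
··███████··
··░░░@░░█··
··░░░░░░█··
··░░░░░░█··
··░░░░░░█··
···██░███··
···░░░███··

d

███████████
███████████
███████████
███████████
·███████··█
·░░░░@░█··█
·░░░░░░█··█
·░░░░░░█··█
·░░░░░░█··█
··██░███··█
··░░░███··█

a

███████████
███████████
███████████
███████████
··███████··
··░░░@░░█··
··░░░░░░█··
··░░░░░░█··
··░░░░░░█··
···██░███··
···░░░███··

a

███████████
███████████
███████████
███████████
···███████·
···░░@░░░█·
···░░░░░░█·
···░░░░░░█·
···░░░░░░█·
····██░███·
····░░░███·

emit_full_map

███████
░░@░░░█
░░░░░░█
░░░░░░█
░░░░░░█
·██░███
·░░░███

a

███████████
███████████
███████████
███████████
···████████
···█░@░░░░█
···█░░░░░░█
···█░░░░░░█
····░░░░░░█
·····██░███
·····░░░███

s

███████████
███████████
███████████
···████████
···█░░░░░░█
···█░@░░░░█
···█░░░░░░█
···█░░░░░░█
·····██░███
·····░░░███
···········

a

███████████
███████████
███████████
···████████
···██░░░░░░
···██@░░░░░
···██░░░░░░
···██░░░░░░
······██░██
······░░░██
···········

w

███████████
███████████
███████████
███████████
···████████
···██@░░░░░
···██░░░░░░
···██░░░░░░
···██░░░░░░
······██░██
······░░░██

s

███████████
███████████
███████████
···████████
···██░░░░░░
···██@░░░░░
···██░░░░░░
···██░░░░░░
······██░██
······░░░██
···········

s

███████████
███████████
···████████
···██░░░░░░
···██░░░░░░
···██@░░░░░
···██░░░░░░
···█████░██
······░░░██
···········
···········

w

███████████
███████████
███████████
···████████
···██░░░░░░
···██@░░░░░
···██░░░░░░
···██░░░░░░
···█████░██
······░░░██
···········

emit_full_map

█████████
██░░░░░░█
██@░░░░░█
██░░░░░░█
██░░░░░░█
█████░███
···░░░███

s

███████████
███████████
···████████
···██░░░░░░
···██░░░░░░
···██@░░░░░
···██░░░░░░
···█████░██
······░░░██
···········
···········

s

███████████
···████████
···██░░░░░░
···██░░░░░░
···██░░░░░░
···██@░░░░░
···█████░██
···░░░░░░██
···········
···········
···········

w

███████████
███████████
···████████
···██░░░░░░
···██░░░░░░
···██@░░░░░
···██░░░░░░
···█████░██
···░░░░░░██
···········
···········

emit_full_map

█████████
██░░░░░░█
██░░░░░░█
██@░░░░░█
██░░░░░░█
█████░███
░░░░░░███


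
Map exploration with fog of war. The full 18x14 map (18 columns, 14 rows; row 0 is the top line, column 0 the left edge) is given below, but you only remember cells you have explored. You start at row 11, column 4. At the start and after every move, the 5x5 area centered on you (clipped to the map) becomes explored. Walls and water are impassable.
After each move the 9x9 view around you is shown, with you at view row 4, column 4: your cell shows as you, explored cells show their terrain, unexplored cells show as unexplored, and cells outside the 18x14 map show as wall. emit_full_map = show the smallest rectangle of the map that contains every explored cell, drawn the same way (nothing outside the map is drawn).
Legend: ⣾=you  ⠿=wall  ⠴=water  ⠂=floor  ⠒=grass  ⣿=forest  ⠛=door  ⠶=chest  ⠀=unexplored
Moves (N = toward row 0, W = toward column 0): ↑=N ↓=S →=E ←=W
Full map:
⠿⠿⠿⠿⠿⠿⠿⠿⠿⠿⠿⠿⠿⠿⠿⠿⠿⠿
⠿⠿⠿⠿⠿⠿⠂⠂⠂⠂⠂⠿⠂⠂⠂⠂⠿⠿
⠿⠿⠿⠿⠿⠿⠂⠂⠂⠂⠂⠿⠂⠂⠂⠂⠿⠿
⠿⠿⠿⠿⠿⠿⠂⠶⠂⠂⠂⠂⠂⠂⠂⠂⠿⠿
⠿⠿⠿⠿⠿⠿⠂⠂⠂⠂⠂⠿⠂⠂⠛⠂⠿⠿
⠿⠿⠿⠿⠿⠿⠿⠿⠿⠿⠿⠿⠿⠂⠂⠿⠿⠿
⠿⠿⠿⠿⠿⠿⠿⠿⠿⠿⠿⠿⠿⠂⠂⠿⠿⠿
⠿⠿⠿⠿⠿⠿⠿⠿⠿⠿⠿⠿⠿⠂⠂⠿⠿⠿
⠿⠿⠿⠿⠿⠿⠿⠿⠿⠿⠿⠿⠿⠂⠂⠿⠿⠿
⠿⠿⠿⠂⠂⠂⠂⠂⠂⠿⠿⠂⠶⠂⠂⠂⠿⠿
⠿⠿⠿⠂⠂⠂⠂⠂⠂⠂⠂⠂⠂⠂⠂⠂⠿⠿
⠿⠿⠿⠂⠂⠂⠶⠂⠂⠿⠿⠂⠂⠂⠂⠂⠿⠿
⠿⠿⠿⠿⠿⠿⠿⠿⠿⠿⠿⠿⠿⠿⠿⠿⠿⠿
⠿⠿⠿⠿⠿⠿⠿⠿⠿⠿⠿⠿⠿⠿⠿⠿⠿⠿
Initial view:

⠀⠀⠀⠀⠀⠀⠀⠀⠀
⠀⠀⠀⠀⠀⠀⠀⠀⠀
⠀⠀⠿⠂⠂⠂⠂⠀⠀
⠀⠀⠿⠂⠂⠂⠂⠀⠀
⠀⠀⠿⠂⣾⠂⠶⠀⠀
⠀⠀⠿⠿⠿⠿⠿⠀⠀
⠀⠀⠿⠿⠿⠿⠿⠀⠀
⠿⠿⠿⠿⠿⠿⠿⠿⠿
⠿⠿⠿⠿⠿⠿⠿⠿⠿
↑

⠀⠀⠀⠀⠀⠀⠀⠀⠀
⠀⠀⠀⠀⠀⠀⠀⠀⠀
⠀⠀⠿⠿⠿⠿⠿⠀⠀
⠀⠀⠿⠂⠂⠂⠂⠀⠀
⠀⠀⠿⠂⣾⠂⠂⠀⠀
⠀⠀⠿⠂⠂⠂⠶⠀⠀
⠀⠀⠿⠿⠿⠿⠿⠀⠀
⠀⠀⠿⠿⠿⠿⠿⠀⠀
⠿⠿⠿⠿⠿⠿⠿⠿⠿

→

⠀⠀⠀⠀⠀⠀⠀⠀⠀
⠀⠀⠀⠀⠀⠀⠀⠀⠀
⠀⠿⠿⠿⠿⠿⠿⠀⠀
⠀⠿⠂⠂⠂⠂⠂⠀⠀
⠀⠿⠂⠂⣾⠂⠂⠀⠀
⠀⠿⠂⠂⠂⠶⠂⠀⠀
⠀⠿⠿⠿⠿⠿⠿⠀⠀
⠀⠿⠿⠿⠿⠿⠀⠀⠀
⠿⠿⠿⠿⠿⠿⠿⠿⠿

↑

⠀⠀⠀⠀⠀⠀⠀⠀⠀
⠀⠀⠀⠀⠀⠀⠀⠀⠀
⠀⠀⠿⠿⠿⠿⠿⠀⠀
⠀⠿⠿⠿⠿⠿⠿⠀⠀
⠀⠿⠂⠂⣾⠂⠂⠀⠀
⠀⠿⠂⠂⠂⠂⠂⠀⠀
⠀⠿⠂⠂⠂⠶⠂⠀⠀
⠀⠿⠿⠿⠿⠿⠿⠀⠀
⠀⠿⠿⠿⠿⠿⠀⠀⠀

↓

⠀⠀⠀⠀⠀⠀⠀⠀⠀
⠀⠀⠿⠿⠿⠿⠿⠀⠀
⠀⠿⠿⠿⠿⠿⠿⠀⠀
⠀⠿⠂⠂⠂⠂⠂⠀⠀
⠀⠿⠂⠂⣾⠂⠂⠀⠀
⠀⠿⠂⠂⠂⠶⠂⠀⠀
⠀⠿⠿⠿⠿⠿⠿⠀⠀
⠀⠿⠿⠿⠿⠿⠀⠀⠀
⠿⠿⠿⠿⠿⠿⠿⠿⠿

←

⠀⠀⠀⠀⠀⠀⠀⠀⠀
⠀⠀⠀⠿⠿⠿⠿⠿⠀
⠀⠀⠿⠿⠿⠿⠿⠿⠀
⠀⠀⠿⠂⠂⠂⠂⠂⠀
⠀⠀⠿⠂⣾⠂⠂⠂⠀
⠀⠀⠿⠂⠂⠂⠶⠂⠀
⠀⠀⠿⠿⠿⠿⠿⠿⠀
⠀⠀⠿⠿⠿⠿⠿⠀⠀
⠿⠿⠿⠿⠿⠿⠿⠿⠿

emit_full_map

⠀⠿⠿⠿⠿⠿
⠿⠿⠿⠿⠿⠿
⠿⠂⠂⠂⠂⠂
⠿⠂⣾⠂⠂⠂
⠿⠂⠂⠂⠶⠂
⠿⠿⠿⠿⠿⠿
⠿⠿⠿⠿⠿⠀

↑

⠀⠀⠀⠀⠀⠀⠀⠀⠀
⠀⠀⠀⠀⠀⠀⠀⠀⠀
⠀⠀⠿⠿⠿⠿⠿⠿⠀
⠀⠀⠿⠿⠿⠿⠿⠿⠀
⠀⠀⠿⠂⣾⠂⠂⠂⠀
⠀⠀⠿⠂⠂⠂⠂⠂⠀
⠀⠀⠿⠂⠂⠂⠶⠂⠀
⠀⠀⠿⠿⠿⠿⠿⠿⠀
⠀⠀⠿⠿⠿⠿⠿⠀⠀

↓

⠀⠀⠀⠀⠀⠀⠀⠀⠀
⠀⠀⠿⠿⠿⠿⠿⠿⠀
⠀⠀⠿⠿⠿⠿⠿⠿⠀
⠀⠀⠿⠂⠂⠂⠂⠂⠀
⠀⠀⠿⠂⣾⠂⠂⠂⠀
⠀⠀⠿⠂⠂⠂⠶⠂⠀
⠀⠀⠿⠿⠿⠿⠿⠿⠀
⠀⠀⠿⠿⠿⠿⠿⠀⠀
⠿⠿⠿⠿⠿⠿⠿⠿⠿

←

⠿⠀⠀⠀⠀⠀⠀⠀⠀
⠿⠀⠀⠿⠿⠿⠿⠿⠿
⠿⠀⠿⠿⠿⠿⠿⠿⠿
⠿⠀⠿⠿⠂⠂⠂⠂⠂
⠿⠀⠿⠿⣾⠂⠂⠂⠂
⠿⠀⠿⠿⠂⠂⠂⠶⠂
⠿⠀⠿⠿⠿⠿⠿⠿⠿
⠿⠀⠀⠿⠿⠿⠿⠿⠀
⠿⠿⠿⠿⠿⠿⠿⠿⠿

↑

⠿⠀⠀⠀⠀⠀⠀⠀⠀
⠿⠀⠀⠀⠀⠀⠀⠀⠀
⠿⠀⠿⠿⠿⠿⠿⠿⠿
⠿⠀⠿⠿⠿⠿⠿⠿⠿
⠿⠀⠿⠿⣾⠂⠂⠂⠂
⠿⠀⠿⠿⠂⠂⠂⠂⠂
⠿⠀⠿⠿⠂⠂⠂⠶⠂
⠿⠀⠿⠿⠿⠿⠿⠿⠿
⠿⠀⠀⠿⠿⠿⠿⠿⠀

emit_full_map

⠿⠿⠿⠿⠿⠿⠿
⠿⠿⠿⠿⠿⠿⠿
⠿⠿⣾⠂⠂⠂⠂
⠿⠿⠂⠂⠂⠂⠂
⠿⠿⠂⠂⠂⠶⠂
⠿⠿⠿⠿⠿⠿⠿
⠀⠿⠿⠿⠿⠿⠀

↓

⠿⠀⠀⠀⠀⠀⠀⠀⠀
⠿⠀⠿⠿⠿⠿⠿⠿⠿
⠿⠀⠿⠿⠿⠿⠿⠿⠿
⠿⠀⠿⠿⠂⠂⠂⠂⠂
⠿⠀⠿⠿⣾⠂⠂⠂⠂
⠿⠀⠿⠿⠂⠂⠂⠶⠂
⠿⠀⠿⠿⠿⠿⠿⠿⠿
⠿⠀⠀⠿⠿⠿⠿⠿⠀
⠿⠿⠿⠿⠿⠿⠿⠿⠿

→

⠀⠀⠀⠀⠀⠀⠀⠀⠀
⠀⠿⠿⠿⠿⠿⠿⠿⠀
⠀⠿⠿⠿⠿⠿⠿⠿⠀
⠀⠿⠿⠂⠂⠂⠂⠂⠀
⠀⠿⠿⠂⣾⠂⠂⠂⠀
⠀⠿⠿⠂⠂⠂⠶⠂⠀
⠀⠿⠿⠿⠿⠿⠿⠿⠀
⠀⠀⠿⠿⠿⠿⠿⠀⠀
⠿⠿⠿⠿⠿⠿⠿⠿⠿

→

⠀⠀⠀⠀⠀⠀⠀⠀⠀
⠿⠿⠿⠿⠿⠿⠿⠀⠀
⠿⠿⠿⠿⠿⠿⠿⠀⠀
⠿⠿⠂⠂⠂⠂⠂⠀⠀
⠿⠿⠂⠂⣾⠂⠂⠀⠀
⠿⠿⠂⠂⠂⠶⠂⠀⠀
⠿⠿⠿⠿⠿⠿⠿⠀⠀
⠀⠿⠿⠿⠿⠿⠀⠀⠀
⠿⠿⠿⠿⠿⠿⠿⠿⠿

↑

⠀⠀⠀⠀⠀⠀⠀⠀⠀
⠀⠀⠀⠀⠀⠀⠀⠀⠀
⠿⠿⠿⠿⠿⠿⠿⠀⠀
⠿⠿⠿⠿⠿⠿⠿⠀⠀
⠿⠿⠂⠂⣾⠂⠂⠀⠀
⠿⠿⠂⠂⠂⠂⠂⠀⠀
⠿⠿⠂⠂⠂⠶⠂⠀⠀
⠿⠿⠿⠿⠿⠿⠿⠀⠀
⠀⠿⠿⠿⠿⠿⠀⠀⠀

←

⠀⠀⠀⠀⠀⠀⠀⠀⠀
⠀⠀⠀⠀⠀⠀⠀⠀⠀
⠀⠿⠿⠿⠿⠿⠿⠿⠀
⠀⠿⠿⠿⠿⠿⠿⠿⠀
⠀⠿⠿⠂⣾⠂⠂⠂⠀
⠀⠿⠿⠂⠂⠂⠂⠂⠀
⠀⠿⠿⠂⠂⠂⠶⠂⠀
⠀⠿⠿⠿⠿⠿⠿⠿⠀
⠀⠀⠿⠿⠿⠿⠿⠀⠀

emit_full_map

⠿⠿⠿⠿⠿⠿⠿
⠿⠿⠿⠿⠿⠿⠿
⠿⠿⠂⣾⠂⠂⠂
⠿⠿⠂⠂⠂⠂⠂
⠿⠿⠂⠂⠂⠶⠂
⠿⠿⠿⠿⠿⠿⠿
⠀⠿⠿⠿⠿⠿⠀

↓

⠀⠀⠀⠀⠀⠀⠀⠀⠀
⠀⠿⠿⠿⠿⠿⠿⠿⠀
⠀⠿⠿⠿⠿⠿⠿⠿⠀
⠀⠿⠿⠂⠂⠂⠂⠂⠀
⠀⠿⠿⠂⣾⠂⠂⠂⠀
⠀⠿⠿⠂⠂⠂⠶⠂⠀
⠀⠿⠿⠿⠿⠿⠿⠿⠀
⠀⠀⠿⠿⠿⠿⠿⠀⠀
⠿⠿⠿⠿⠿⠿⠿⠿⠿

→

⠀⠀⠀⠀⠀⠀⠀⠀⠀
⠿⠿⠿⠿⠿⠿⠿⠀⠀
⠿⠿⠿⠿⠿⠿⠿⠀⠀
⠿⠿⠂⠂⠂⠂⠂⠀⠀
⠿⠿⠂⠂⣾⠂⠂⠀⠀
⠿⠿⠂⠂⠂⠶⠂⠀⠀
⠿⠿⠿⠿⠿⠿⠿⠀⠀
⠀⠿⠿⠿⠿⠿⠀⠀⠀
⠿⠿⠿⠿⠿⠿⠿⠿⠿

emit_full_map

⠿⠿⠿⠿⠿⠿⠿
⠿⠿⠿⠿⠿⠿⠿
⠿⠿⠂⠂⠂⠂⠂
⠿⠿⠂⠂⣾⠂⠂
⠿⠿⠂⠂⠂⠶⠂
⠿⠿⠿⠿⠿⠿⠿
⠀⠿⠿⠿⠿⠿⠀


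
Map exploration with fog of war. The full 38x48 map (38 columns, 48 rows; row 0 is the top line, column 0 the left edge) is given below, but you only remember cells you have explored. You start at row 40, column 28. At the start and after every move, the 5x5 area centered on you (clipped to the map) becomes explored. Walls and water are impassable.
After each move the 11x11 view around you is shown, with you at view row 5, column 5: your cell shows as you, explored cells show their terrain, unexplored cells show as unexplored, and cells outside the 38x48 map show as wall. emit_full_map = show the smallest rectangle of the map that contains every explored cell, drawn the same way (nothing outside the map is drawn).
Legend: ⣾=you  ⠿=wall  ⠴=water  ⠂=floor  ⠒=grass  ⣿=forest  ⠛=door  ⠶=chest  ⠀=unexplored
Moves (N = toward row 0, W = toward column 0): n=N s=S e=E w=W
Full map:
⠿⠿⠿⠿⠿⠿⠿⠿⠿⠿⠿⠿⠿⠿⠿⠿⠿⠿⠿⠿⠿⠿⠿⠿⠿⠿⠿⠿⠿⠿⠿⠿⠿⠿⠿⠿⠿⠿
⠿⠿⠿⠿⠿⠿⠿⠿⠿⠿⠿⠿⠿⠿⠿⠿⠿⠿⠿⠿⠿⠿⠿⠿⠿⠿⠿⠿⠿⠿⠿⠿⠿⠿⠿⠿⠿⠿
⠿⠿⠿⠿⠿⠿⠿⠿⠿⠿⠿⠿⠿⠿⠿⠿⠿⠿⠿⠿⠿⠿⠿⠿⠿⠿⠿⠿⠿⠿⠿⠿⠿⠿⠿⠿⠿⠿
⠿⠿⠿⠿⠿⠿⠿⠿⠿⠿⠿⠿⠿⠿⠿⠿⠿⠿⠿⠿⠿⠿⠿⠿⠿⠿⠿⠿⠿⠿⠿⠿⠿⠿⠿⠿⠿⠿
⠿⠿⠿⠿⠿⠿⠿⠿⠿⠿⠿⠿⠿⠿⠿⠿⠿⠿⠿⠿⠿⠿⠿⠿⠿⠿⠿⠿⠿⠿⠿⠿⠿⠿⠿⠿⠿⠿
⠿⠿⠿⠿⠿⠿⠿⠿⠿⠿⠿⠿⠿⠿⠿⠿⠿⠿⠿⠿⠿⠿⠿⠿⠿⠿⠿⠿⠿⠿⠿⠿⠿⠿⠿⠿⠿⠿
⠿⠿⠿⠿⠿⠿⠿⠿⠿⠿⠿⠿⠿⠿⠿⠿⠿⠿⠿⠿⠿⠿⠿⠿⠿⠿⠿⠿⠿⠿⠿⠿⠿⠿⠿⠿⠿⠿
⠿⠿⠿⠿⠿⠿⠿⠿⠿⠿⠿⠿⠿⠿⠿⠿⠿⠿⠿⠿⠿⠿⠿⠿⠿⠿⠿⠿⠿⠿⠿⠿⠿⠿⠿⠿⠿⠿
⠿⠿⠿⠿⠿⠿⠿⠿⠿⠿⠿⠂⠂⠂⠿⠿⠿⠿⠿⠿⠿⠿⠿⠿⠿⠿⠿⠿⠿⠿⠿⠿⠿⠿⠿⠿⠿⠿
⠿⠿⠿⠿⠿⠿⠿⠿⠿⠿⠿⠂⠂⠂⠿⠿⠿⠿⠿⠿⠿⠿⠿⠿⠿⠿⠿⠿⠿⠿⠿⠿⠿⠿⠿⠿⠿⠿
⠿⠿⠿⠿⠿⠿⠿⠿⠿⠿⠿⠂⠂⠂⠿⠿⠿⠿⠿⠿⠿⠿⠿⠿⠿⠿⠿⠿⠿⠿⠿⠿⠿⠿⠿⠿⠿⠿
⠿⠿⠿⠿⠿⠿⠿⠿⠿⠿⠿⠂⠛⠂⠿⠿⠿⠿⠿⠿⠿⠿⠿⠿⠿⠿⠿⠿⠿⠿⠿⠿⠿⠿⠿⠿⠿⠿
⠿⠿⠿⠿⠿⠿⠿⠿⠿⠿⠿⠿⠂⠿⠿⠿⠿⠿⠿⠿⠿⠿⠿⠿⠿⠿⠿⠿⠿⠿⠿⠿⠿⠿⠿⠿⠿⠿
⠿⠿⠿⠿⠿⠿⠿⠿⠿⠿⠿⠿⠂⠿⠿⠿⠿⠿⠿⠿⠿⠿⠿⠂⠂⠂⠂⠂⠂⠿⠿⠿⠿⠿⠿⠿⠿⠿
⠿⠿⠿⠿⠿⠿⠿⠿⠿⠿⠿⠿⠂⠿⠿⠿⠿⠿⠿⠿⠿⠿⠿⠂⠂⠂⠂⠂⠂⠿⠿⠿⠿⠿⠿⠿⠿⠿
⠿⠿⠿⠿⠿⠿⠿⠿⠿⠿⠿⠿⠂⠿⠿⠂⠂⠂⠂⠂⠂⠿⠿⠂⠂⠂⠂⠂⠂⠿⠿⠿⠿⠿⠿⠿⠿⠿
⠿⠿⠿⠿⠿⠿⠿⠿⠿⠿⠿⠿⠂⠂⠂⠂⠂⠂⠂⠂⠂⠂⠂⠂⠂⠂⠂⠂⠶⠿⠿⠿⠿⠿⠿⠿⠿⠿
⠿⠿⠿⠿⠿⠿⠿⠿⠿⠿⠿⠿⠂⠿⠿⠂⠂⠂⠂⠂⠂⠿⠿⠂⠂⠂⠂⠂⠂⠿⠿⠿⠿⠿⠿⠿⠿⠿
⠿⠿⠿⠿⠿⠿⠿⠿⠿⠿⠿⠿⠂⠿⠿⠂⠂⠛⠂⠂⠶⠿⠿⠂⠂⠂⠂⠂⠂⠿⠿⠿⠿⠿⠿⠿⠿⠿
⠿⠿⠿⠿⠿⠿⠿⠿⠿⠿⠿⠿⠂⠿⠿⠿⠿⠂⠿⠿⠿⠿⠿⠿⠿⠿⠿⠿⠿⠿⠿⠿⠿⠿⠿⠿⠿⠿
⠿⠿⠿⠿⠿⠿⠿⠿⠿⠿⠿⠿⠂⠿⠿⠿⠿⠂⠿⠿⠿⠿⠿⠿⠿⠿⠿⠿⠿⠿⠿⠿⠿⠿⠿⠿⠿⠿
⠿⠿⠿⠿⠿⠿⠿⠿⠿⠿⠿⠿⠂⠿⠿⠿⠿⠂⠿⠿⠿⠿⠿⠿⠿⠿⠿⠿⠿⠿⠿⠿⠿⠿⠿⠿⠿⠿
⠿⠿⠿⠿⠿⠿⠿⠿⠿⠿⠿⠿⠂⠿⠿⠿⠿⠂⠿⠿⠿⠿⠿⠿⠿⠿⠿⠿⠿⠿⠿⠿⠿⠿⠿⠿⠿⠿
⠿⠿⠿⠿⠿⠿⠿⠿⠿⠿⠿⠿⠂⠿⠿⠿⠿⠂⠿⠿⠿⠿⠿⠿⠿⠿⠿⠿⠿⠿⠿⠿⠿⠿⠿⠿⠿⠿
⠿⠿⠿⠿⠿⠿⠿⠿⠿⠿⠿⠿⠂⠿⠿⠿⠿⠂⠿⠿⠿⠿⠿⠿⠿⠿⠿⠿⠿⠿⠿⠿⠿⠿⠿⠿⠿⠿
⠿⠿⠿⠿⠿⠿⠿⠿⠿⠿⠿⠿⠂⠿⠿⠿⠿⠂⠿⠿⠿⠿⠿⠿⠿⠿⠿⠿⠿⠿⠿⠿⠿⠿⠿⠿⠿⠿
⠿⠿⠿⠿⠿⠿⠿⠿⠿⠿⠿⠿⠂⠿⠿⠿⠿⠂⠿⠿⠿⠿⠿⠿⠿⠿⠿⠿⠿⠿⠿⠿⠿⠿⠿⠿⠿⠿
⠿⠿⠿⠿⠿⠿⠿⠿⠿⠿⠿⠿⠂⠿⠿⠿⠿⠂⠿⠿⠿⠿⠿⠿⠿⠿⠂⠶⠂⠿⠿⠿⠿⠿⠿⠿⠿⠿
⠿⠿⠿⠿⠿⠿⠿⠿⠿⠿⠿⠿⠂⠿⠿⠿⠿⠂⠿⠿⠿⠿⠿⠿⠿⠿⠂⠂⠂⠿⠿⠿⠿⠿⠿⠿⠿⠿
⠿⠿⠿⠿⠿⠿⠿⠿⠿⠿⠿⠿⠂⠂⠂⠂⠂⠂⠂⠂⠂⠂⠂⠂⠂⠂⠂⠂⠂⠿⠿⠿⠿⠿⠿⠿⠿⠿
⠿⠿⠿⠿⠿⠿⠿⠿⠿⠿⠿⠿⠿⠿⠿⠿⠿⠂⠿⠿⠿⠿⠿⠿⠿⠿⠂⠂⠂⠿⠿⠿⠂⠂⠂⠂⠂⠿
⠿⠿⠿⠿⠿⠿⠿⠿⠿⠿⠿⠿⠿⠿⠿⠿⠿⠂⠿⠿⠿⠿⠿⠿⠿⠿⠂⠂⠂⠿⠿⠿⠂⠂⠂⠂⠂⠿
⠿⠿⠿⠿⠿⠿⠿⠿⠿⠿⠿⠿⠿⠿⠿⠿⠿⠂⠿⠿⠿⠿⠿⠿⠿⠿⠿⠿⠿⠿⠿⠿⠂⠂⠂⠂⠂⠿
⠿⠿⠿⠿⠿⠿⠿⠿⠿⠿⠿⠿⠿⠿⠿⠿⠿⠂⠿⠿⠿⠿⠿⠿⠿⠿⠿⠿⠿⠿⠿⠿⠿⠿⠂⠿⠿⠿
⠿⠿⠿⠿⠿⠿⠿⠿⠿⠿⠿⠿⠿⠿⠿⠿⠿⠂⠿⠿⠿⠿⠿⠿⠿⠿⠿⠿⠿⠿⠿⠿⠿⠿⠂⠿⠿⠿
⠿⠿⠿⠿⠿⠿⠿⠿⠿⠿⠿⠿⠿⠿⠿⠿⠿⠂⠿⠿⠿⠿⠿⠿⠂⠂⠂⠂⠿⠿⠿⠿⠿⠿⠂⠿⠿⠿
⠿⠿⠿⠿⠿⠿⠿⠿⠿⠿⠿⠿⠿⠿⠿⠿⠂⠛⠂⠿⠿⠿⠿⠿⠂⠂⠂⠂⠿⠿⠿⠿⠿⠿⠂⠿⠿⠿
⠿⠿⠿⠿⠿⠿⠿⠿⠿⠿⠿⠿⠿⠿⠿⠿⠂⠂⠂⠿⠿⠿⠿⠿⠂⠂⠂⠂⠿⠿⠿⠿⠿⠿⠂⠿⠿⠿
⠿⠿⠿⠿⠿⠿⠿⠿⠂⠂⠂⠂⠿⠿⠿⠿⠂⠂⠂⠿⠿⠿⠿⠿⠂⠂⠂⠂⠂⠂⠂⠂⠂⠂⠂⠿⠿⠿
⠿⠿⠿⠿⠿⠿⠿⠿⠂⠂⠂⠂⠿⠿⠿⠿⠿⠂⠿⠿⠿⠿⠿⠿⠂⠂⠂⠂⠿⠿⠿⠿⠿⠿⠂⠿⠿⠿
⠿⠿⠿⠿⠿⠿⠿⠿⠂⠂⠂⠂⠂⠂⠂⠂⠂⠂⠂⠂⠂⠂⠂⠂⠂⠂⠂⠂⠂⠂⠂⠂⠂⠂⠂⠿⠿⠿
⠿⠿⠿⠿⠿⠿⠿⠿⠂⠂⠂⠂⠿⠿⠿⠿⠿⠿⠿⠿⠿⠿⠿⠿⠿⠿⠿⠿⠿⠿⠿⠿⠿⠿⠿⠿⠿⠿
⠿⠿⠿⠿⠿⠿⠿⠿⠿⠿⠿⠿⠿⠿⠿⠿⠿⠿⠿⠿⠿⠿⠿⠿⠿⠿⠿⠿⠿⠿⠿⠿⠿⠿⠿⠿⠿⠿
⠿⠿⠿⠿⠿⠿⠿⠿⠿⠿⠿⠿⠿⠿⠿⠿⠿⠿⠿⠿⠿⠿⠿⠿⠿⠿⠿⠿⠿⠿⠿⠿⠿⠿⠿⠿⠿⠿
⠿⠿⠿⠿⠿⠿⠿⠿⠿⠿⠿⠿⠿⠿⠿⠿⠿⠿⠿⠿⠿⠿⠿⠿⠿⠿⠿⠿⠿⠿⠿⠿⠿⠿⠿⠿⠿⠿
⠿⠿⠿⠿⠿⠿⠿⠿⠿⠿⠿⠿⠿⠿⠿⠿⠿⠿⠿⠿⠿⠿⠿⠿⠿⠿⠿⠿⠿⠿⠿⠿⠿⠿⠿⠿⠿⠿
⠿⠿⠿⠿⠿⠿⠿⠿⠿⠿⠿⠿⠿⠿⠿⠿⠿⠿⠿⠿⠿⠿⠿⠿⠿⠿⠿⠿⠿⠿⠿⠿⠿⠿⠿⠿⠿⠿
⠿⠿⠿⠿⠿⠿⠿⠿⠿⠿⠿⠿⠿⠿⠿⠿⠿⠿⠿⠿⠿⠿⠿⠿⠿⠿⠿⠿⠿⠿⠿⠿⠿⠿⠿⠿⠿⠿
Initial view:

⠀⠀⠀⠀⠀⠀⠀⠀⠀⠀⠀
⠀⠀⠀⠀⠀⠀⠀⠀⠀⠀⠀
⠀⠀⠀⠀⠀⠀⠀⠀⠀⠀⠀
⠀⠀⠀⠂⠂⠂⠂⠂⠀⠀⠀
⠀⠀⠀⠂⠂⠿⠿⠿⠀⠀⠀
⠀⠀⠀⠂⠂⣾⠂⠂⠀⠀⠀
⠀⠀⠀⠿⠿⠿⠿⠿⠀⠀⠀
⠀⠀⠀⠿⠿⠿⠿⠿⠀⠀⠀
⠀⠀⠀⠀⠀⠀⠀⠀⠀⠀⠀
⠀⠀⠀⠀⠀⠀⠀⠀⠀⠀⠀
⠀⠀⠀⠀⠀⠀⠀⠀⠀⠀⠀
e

⠀⠀⠀⠀⠀⠀⠀⠀⠀⠀⠀
⠀⠀⠀⠀⠀⠀⠀⠀⠀⠀⠀
⠀⠀⠀⠀⠀⠀⠀⠀⠀⠀⠀
⠀⠀⠂⠂⠂⠂⠂⠂⠀⠀⠀
⠀⠀⠂⠂⠿⠿⠿⠿⠀⠀⠀
⠀⠀⠂⠂⠂⣾⠂⠂⠀⠀⠀
⠀⠀⠿⠿⠿⠿⠿⠿⠀⠀⠀
⠀⠀⠿⠿⠿⠿⠿⠿⠀⠀⠀
⠀⠀⠀⠀⠀⠀⠀⠀⠀⠀⠀
⠀⠀⠀⠀⠀⠀⠀⠀⠀⠀⠀
⠀⠀⠀⠀⠀⠀⠀⠀⠀⠀⠀

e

⠀⠀⠀⠀⠀⠀⠀⠀⠀⠀⠀
⠀⠀⠀⠀⠀⠀⠀⠀⠀⠀⠀
⠀⠀⠀⠀⠀⠀⠀⠀⠀⠀⠀
⠀⠂⠂⠂⠂⠂⠂⠂⠀⠀⠀
⠀⠂⠂⠿⠿⠿⠿⠿⠀⠀⠀
⠀⠂⠂⠂⠂⣾⠂⠂⠀⠀⠀
⠀⠿⠿⠿⠿⠿⠿⠿⠀⠀⠀
⠀⠿⠿⠿⠿⠿⠿⠿⠀⠀⠀
⠀⠀⠀⠀⠀⠀⠀⠀⠀⠀⠀
⠀⠀⠀⠀⠀⠀⠀⠀⠀⠀⠀
⠀⠀⠀⠀⠀⠀⠀⠀⠀⠀⠀

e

⠀⠀⠀⠀⠀⠀⠀⠀⠀⠀⠀
⠀⠀⠀⠀⠀⠀⠀⠀⠀⠀⠀
⠀⠀⠀⠀⠀⠀⠀⠀⠀⠀⠀
⠂⠂⠂⠂⠂⠂⠂⠂⠀⠀⠀
⠂⠂⠿⠿⠿⠿⠿⠿⠀⠀⠀
⠂⠂⠂⠂⠂⣾⠂⠂⠀⠀⠀
⠿⠿⠿⠿⠿⠿⠿⠿⠀⠀⠀
⠿⠿⠿⠿⠿⠿⠿⠿⠀⠀⠀
⠀⠀⠀⠀⠀⠀⠀⠀⠀⠀⠀
⠀⠀⠀⠀⠀⠀⠀⠀⠀⠀⠀
⠀⠀⠀⠀⠀⠀⠀⠀⠀⠀⠀

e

⠀⠀⠀⠀⠀⠀⠀⠀⠀⠀⠀
⠀⠀⠀⠀⠀⠀⠀⠀⠀⠀⠀
⠀⠀⠀⠀⠀⠀⠀⠀⠀⠀⠀
⠂⠂⠂⠂⠂⠂⠂⠂⠀⠀⠀
⠂⠿⠿⠿⠿⠿⠿⠂⠀⠀⠀
⠂⠂⠂⠂⠂⣾⠂⠂⠀⠀⠀
⠿⠿⠿⠿⠿⠿⠿⠿⠀⠀⠀
⠿⠿⠿⠿⠿⠿⠿⠿⠀⠀⠀
⠀⠀⠀⠀⠀⠀⠀⠀⠀⠀⠀
⠀⠀⠀⠀⠀⠀⠀⠀⠀⠀⠀
⠀⠀⠀⠀⠀⠀⠀⠀⠀⠀⠀

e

⠀⠀⠀⠀⠀⠀⠀⠀⠀⠀⠿
⠀⠀⠀⠀⠀⠀⠀⠀⠀⠀⠿
⠀⠀⠀⠀⠀⠀⠀⠀⠀⠀⠿
⠂⠂⠂⠂⠂⠂⠂⠿⠀⠀⠿
⠿⠿⠿⠿⠿⠿⠂⠿⠀⠀⠿
⠂⠂⠂⠂⠂⣾⠂⠿⠀⠀⠿
⠿⠿⠿⠿⠿⠿⠿⠿⠀⠀⠿
⠿⠿⠿⠿⠿⠿⠿⠿⠀⠀⠿
⠀⠀⠀⠀⠀⠀⠀⠀⠀⠀⠿
⠀⠀⠀⠀⠀⠀⠀⠀⠀⠀⠿
⠀⠀⠀⠀⠀⠀⠀⠀⠀⠀⠿

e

⠀⠀⠀⠀⠀⠀⠀⠀⠀⠿⠿
⠀⠀⠀⠀⠀⠀⠀⠀⠀⠿⠿
⠀⠀⠀⠀⠀⠀⠀⠀⠀⠿⠿
⠂⠂⠂⠂⠂⠂⠿⠿⠀⠿⠿
⠿⠿⠿⠿⠿⠂⠿⠿⠀⠿⠿
⠂⠂⠂⠂⠂⣾⠿⠿⠀⠿⠿
⠿⠿⠿⠿⠿⠿⠿⠿⠀⠿⠿
⠿⠿⠿⠿⠿⠿⠿⠿⠀⠿⠿
⠀⠀⠀⠀⠀⠀⠀⠀⠀⠿⠿
⠀⠀⠀⠀⠀⠀⠀⠀⠀⠿⠿
⠀⠀⠀⠀⠀⠀⠀⠀⠀⠿⠿

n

⠀⠀⠀⠀⠀⠀⠀⠀⠀⠿⠿
⠀⠀⠀⠀⠀⠀⠀⠀⠀⠿⠿
⠀⠀⠀⠀⠀⠀⠀⠀⠀⠿⠿
⠀⠀⠀⠿⠿⠂⠿⠿⠀⠿⠿
⠂⠂⠂⠂⠂⠂⠿⠿⠀⠿⠿
⠿⠿⠿⠿⠿⣾⠿⠿⠀⠿⠿
⠂⠂⠂⠂⠂⠂⠿⠿⠀⠿⠿
⠿⠿⠿⠿⠿⠿⠿⠿⠀⠿⠿
⠿⠿⠿⠿⠿⠿⠿⠿⠀⠿⠿
⠀⠀⠀⠀⠀⠀⠀⠀⠀⠿⠿
⠀⠀⠀⠀⠀⠀⠀⠀⠀⠿⠿

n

⠀⠀⠀⠀⠀⠀⠀⠀⠀⠿⠿
⠀⠀⠀⠀⠀⠀⠀⠀⠀⠿⠿
⠀⠀⠀⠀⠀⠀⠀⠀⠀⠿⠿
⠀⠀⠀⠿⠿⠂⠿⠿⠀⠿⠿
⠀⠀⠀⠿⠿⠂⠿⠿⠀⠿⠿
⠂⠂⠂⠂⠂⣾⠿⠿⠀⠿⠿
⠿⠿⠿⠿⠿⠂⠿⠿⠀⠿⠿
⠂⠂⠂⠂⠂⠂⠿⠿⠀⠿⠿
⠿⠿⠿⠿⠿⠿⠿⠿⠀⠿⠿
⠿⠿⠿⠿⠿⠿⠿⠿⠀⠿⠿
⠀⠀⠀⠀⠀⠀⠀⠀⠀⠿⠿

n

⠀⠀⠀⠀⠀⠀⠀⠀⠀⠿⠿
⠀⠀⠀⠀⠀⠀⠀⠀⠀⠿⠿
⠀⠀⠀⠀⠀⠀⠀⠀⠀⠿⠿
⠀⠀⠀⠿⠿⠂⠿⠿⠀⠿⠿
⠀⠀⠀⠿⠿⠂⠿⠿⠀⠿⠿
⠀⠀⠀⠿⠿⣾⠿⠿⠀⠿⠿
⠂⠂⠂⠂⠂⠂⠿⠿⠀⠿⠿
⠿⠿⠿⠿⠿⠂⠿⠿⠀⠿⠿
⠂⠂⠂⠂⠂⠂⠿⠿⠀⠿⠿
⠿⠿⠿⠿⠿⠿⠿⠿⠀⠿⠿
⠿⠿⠿⠿⠿⠿⠿⠿⠀⠿⠿

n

⠀⠀⠀⠀⠀⠀⠀⠀⠀⠿⠿
⠀⠀⠀⠀⠀⠀⠀⠀⠀⠿⠿
⠀⠀⠀⠀⠀⠀⠀⠀⠀⠿⠿
⠀⠀⠀⠿⠿⠂⠿⠿⠀⠿⠿
⠀⠀⠀⠿⠿⠂⠿⠿⠀⠿⠿
⠀⠀⠀⠿⠿⣾⠿⠿⠀⠿⠿
⠀⠀⠀⠿⠿⠂⠿⠿⠀⠿⠿
⠂⠂⠂⠂⠂⠂⠿⠿⠀⠿⠿
⠿⠿⠿⠿⠿⠂⠿⠿⠀⠿⠿
⠂⠂⠂⠂⠂⠂⠿⠿⠀⠿⠿
⠿⠿⠿⠿⠿⠿⠿⠿⠀⠿⠿

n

⠀⠀⠀⠀⠀⠀⠀⠀⠀⠿⠿
⠀⠀⠀⠀⠀⠀⠀⠀⠀⠿⠿
⠀⠀⠀⠀⠀⠀⠀⠀⠀⠿⠿
⠀⠀⠀⠿⠿⠂⠿⠿⠀⠿⠿
⠀⠀⠀⠿⠿⠂⠿⠿⠀⠿⠿
⠀⠀⠀⠿⠿⣾⠿⠿⠀⠿⠿
⠀⠀⠀⠿⠿⠂⠿⠿⠀⠿⠿
⠀⠀⠀⠿⠿⠂⠿⠿⠀⠿⠿
⠂⠂⠂⠂⠂⠂⠿⠿⠀⠿⠿
⠿⠿⠿⠿⠿⠂⠿⠿⠀⠿⠿
⠂⠂⠂⠂⠂⠂⠿⠿⠀⠿⠿

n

⠀⠀⠀⠀⠀⠀⠀⠀⠀⠿⠿
⠀⠀⠀⠀⠀⠀⠀⠀⠀⠿⠿
⠀⠀⠀⠀⠀⠀⠀⠀⠀⠿⠿
⠀⠀⠀⠂⠂⠂⠂⠂⠀⠿⠿
⠀⠀⠀⠿⠿⠂⠿⠿⠀⠿⠿
⠀⠀⠀⠿⠿⣾⠿⠿⠀⠿⠿
⠀⠀⠀⠿⠿⠂⠿⠿⠀⠿⠿
⠀⠀⠀⠿⠿⠂⠿⠿⠀⠿⠿
⠀⠀⠀⠿⠿⠂⠿⠿⠀⠿⠿
⠂⠂⠂⠂⠂⠂⠿⠿⠀⠿⠿
⠿⠿⠿⠿⠿⠂⠿⠿⠀⠿⠿

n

⠀⠀⠀⠀⠀⠀⠀⠀⠀⠿⠿
⠀⠀⠀⠀⠀⠀⠀⠀⠀⠿⠿
⠀⠀⠀⠀⠀⠀⠀⠀⠀⠿⠿
⠀⠀⠀⠂⠂⠂⠂⠂⠀⠿⠿
⠀⠀⠀⠂⠂⠂⠂⠂⠀⠿⠿
⠀⠀⠀⠿⠿⣾⠿⠿⠀⠿⠿
⠀⠀⠀⠿⠿⠂⠿⠿⠀⠿⠿
⠀⠀⠀⠿⠿⠂⠿⠿⠀⠿⠿
⠀⠀⠀⠿⠿⠂⠿⠿⠀⠿⠿
⠀⠀⠀⠿⠿⠂⠿⠿⠀⠿⠿
⠂⠂⠂⠂⠂⠂⠿⠿⠀⠿⠿

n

⠀⠀⠀⠀⠀⠀⠀⠀⠀⠿⠿
⠀⠀⠀⠀⠀⠀⠀⠀⠀⠿⠿
⠀⠀⠀⠀⠀⠀⠀⠀⠀⠿⠿
⠀⠀⠀⠂⠂⠂⠂⠂⠀⠿⠿
⠀⠀⠀⠂⠂⠂⠂⠂⠀⠿⠿
⠀⠀⠀⠂⠂⣾⠂⠂⠀⠿⠿
⠀⠀⠀⠿⠿⠂⠿⠿⠀⠿⠿
⠀⠀⠀⠿⠿⠂⠿⠿⠀⠿⠿
⠀⠀⠀⠿⠿⠂⠿⠿⠀⠿⠿
⠀⠀⠀⠿⠿⠂⠿⠿⠀⠿⠿
⠀⠀⠀⠿⠿⠂⠿⠿⠀⠿⠿

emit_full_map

⠀⠀⠀⠀⠀⠀⠂⠂⠂⠂⠂
⠀⠀⠀⠀⠀⠀⠂⠂⠂⠂⠂
⠀⠀⠀⠀⠀⠀⠂⠂⣾⠂⠂
⠀⠀⠀⠀⠀⠀⠿⠿⠂⠿⠿
⠀⠀⠀⠀⠀⠀⠿⠿⠂⠿⠿
⠀⠀⠀⠀⠀⠀⠿⠿⠂⠿⠿
⠀⠀⠀⠀⠀⠀⠿⠿⠂⠿⠿
⠀⠀⠀⠀⠀⠀⠿⠿⠂⠿⠿
⠂⠂⠂⠂⠂⠂⠂⠂⠂⠿⠿
⠂⠂⠿⠿⠿⠿⠿⠿⠂⠿⠿
⠂⠂⠂⠂⠂⠂⠂⠂⠂⠿⠿
⠿⠿⠿⠿⠿⠿⠿⠿⠿⠿⠿
⠿⠿⠿⠿⠿⠿⠿⠿⠿⠿⠿

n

⠀⠀⠀⠀⠀⠀⠀⠀⠀⠿⠿
⠀⠀⠀⠀⠀⠀⠀⠀⠀⠿⠿
⠀⠀⠀⠀⠀⠀⠀⠀⠀⠿⠿
⠀⠀⠀⠿⠿⠿⠿⠿⠀⠿⠿
⠀⠀⠀⠂⠂⠂⠂⠂⠀⠿⠿
⠀⠀⠀⠂⠂⣾⠂⠂⠀⠿⠿
⠀⠀⠀⠂⠂⠂⠂⠂⠀⠿⠿
⠀⠀⠀⠿⠿⠂⠿⠿⠀⠿⠿
⠀⠀⠀⠿⠿⠂⠿⠿⠀⠿⠿
⠀⠀⠀⠿⠿⠂⠿⠿⠀⠿⠿
⠀⠀⠀⠿⠿⠂⠿⠿⠀⠿⠿

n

⠀⠀⠀⠀⠀⠀⠀⠀⠀⠿⠿
⠀⠀⠀⠀⠀⠀⠀⠀⠀⠿⠿
⠀⠀⠀⠀⠀⠀⠀⠀⠀⠿⠿
⠀⠀⠀⠿⠿⠿⠿⠿⠀⠿⠿
⠀⠀⠀⠿⠿⠿⠿⠿⠀⠿⠿
⠀⠀⠀⠂⠂⣾⠂⠂⠀⠿⠿
⠀⠀⠀⠂⠂⠂⠂⠂⠀⠿⠿
⠀⠀⠀⠂⠂⠂⠂⠂⠀⠿⠿
⠀⠀⠀⠿⠿⠂⠿⠿⠀⠿⠿
⠀⠀⠀⠿⠿⠂⠿⠿⠀⠿⠿
⠀⠀⠀⠿⠿⠂⠿⠿⠀⠿⠿

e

⠀⠀⠀⠀⠀⠀⠀⠀⠿⠿⠿
⠀⠀⠀⠀⠀⠀⠀⠀⠿⠿⠿
⠀⠀⠀⠀⠀⠀⠀⠀⠿⠿⠿
⠀⠀⠿⠿⠿⠿⠿⠿⠿⠿⠿
⠀⠀⠿⠿⠿⠿⠿⠿⠿⠿⠿
⠀⠀⠂⠂⠂⣾⠂⠿⠿⠿⠿
⠀⠀⠂⠂⠂⠂⠂⠿⠿⠿⠿
⠀⠀⠂⠂⠂⠂⠂⠿⠿⠿⠿
⠀⠀⠿⠿⠂⠿⠿⠀⠿⠿⠿
⠀⠀⠿⠿⠂⠿⠿⠀⠿⠿⠿
⠀⠀⠿⠿⠂⠿⠿⠀⠿⠿⠿

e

⠀⠀⠀⠀⠀⠀⠀⠿⠿⠿⠿
⠀⠀⠀⠀⠀⠀⠀⠿⠿⠿⠿
⠀⠀⠀⠀⠀⠀⠀⠿⠿⠿⠿
⠀⠿⠿⠿⠿⠿⠿⠿⠿⠿⠿
⠀⠿⠿⠿⠿⠿⠿⠿⠿⠿⠿
⠀⠂⠂⠂⠂⣾⠿⠿⠿⠿⠿
⠀⠂⠂⠂⠂⠂⠿⠿⠿⠿⠿
⠀⠂⠂⠂⠂⠂⠿⠿⠿⠿⠿
⠀⠿⠿⠂⠿⠿⠀⠿⠿⠿⠿
⠀⠿⠿⠂⠿⠿⠀⠿⠿⠿⠿
⠀⠿⠿⠂⠿⠿⠀⠿⠿⠿⠿

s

⠀⠀⠀⠀⠀⠀⠀⠿⠿⠿⠿
⠀⠀⠀⠀⠀⠀⠀⠿⠿⠿⠿
⠀⠿⠿⠿⠿⠿⠿⠿⠿⠿⠿
⠀⠿⠿⠿⠿⠿⠿⠿⠿⠿⠿
⠀⠂⠂⠂⠂⠂⠿⠿⠿⠿⠿
⠀⠂⠂⠂⠂⣾⠿⠿⠿⠿⠿
⠀⠂⠂⠂⠂⠂⠿⠿⠿⠿⠿
⠀⠿⠿⠂⠿⠿⠿⠿⠿⠿⠿
⠀⠿⠿⠂⠿⠿⠀⠿⠿⠿⠿
⠀⠿⠿⠂⠿⠿⠀⠿⠿⠿⠿
⠀⠿⠿⠂⠿⠿⠀⠿⠿⠿⠿

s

⠀⠀⠀⠀⠀⠀⠀⠿⠿⠿⠿
⠀⠿⠿⠿⠿⠿⠿⠿⠿⠿⠿
⠀⠿⠿⠿⠿⠿⠿⠿⠿⠿⠿
⠀⠂⠂⠂⠂⠂⠿⠿⠿⠿⠿
⠀⠂⠂⠂⠂⠂⠿⠿⠿⠿⠿
⠀⠂⠂⠂⠂⣾⠿⠿⠿⠿⠿
⠀⠿⠿⠂⠿⠿⠿⠿⠿⠿⠿
⠀⠿⠿⠂⠿⠿⠿⠿⠿⠿⠿
⠀⠿⠿⠂⠿⠿⠀⠿⠿⠿⠿
⠀⠿⠿⠂⠿⠿⠀⠿⠿⠿⠿
⠀⠿⠿⠂⠿⠿⠀⠿⠿⠿⠿

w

⠀⠀⠀⠀⠀⠀⠀⠀⠿⠿⠿
⠀⠀⠿⠿⠿⠿⠿⠿⠿⠿⠿
⠀⠀⠿⠿⠿⠿⠿⠿⠿⠿⠿
⠀⠀⠂⠂⠂⠂⠂⠿⠿⠿⠿
⠀⠀⠂⠂⠂⠂⠂⠿⠿⠿⠿
⠀⠀⠂⠂⠂⣾⠂⠿⠿⠿⠿
⠀⠀⠿⠿⠂⠿⠿⠿⠿⠿⠿
⠀⠀⠿⠿⠂⠿⠿⠿⠿⠿⠿
⠀⠀⠿⠿⠂⠿⠿⠀⠿⠿⠿
⠀⠀⠿⠿⠂⠿⠿⠀⠿⠿⠿
⠀⠀⠿⠿⠂⠿⠿⠀⠿⠿⠿

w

⠀⠀⠀⠀⠀⠀⠀⠀⠀⠿⠿
⠀⠀⠀⠿⠿⠿⠿⠿⠿⠿⠿
⠀⠀⠀⠿⠿⠿⠿⠿⠿⠿⠿
⠀⠀⠀⠂⠂⠂⠂⠂⠿⠿⠿
⠀⠀⠀⠂⠂⠂⠂⠂⠿⠿⠿
⠀⠀⠀⠂⠂⣾⠂⠂⠿⠿⠿
⠀⠀⠀⠿⠿⠂⠿⠿⠿⠿⠿
⠀⠀⠀⠿⠿⠂⠿⠿⠿⠿⠿
⠀⠀⠀⠿⠿⠂⠿⠿⠀⠿⠿
⠀⠀⠀⠿⠿⠂⠿⠿⠀⠿⠿
⠀⠀⠀⠿⠿⠂⠿⠿⠀⠿⠿

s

⠀⠀⠀⠿⠿⠿⠿⠿⠿⠿⠿
⠀⠀⠀⠿⠿⠿⠿⠿⠿⠿⠿
⠀⠀⠀⠂⠂⠂⠂⠂⠿⠿⠿
⠀⠀⠀⠂⠂⠂⠂⠂⠿⠿⠿
⠀⠀⠀⠂⠂⠂⠂⠂⠿⠿⠿
⠀⠀⠀⠿⠿⣾⠿⠿⠿⠿⠿
⠀⠀⠀⠿⠿⠂⠿⠿⠿⠿⠿
⠀⠀⠀⠿⠿⠂⠿⠿⠀⠿⠿
⠀⠀⠀⠿⠿⠂⠿⠿⠀⠿⠿
⠀⠀⠀⠿⠿⠂⠿⠿⠀⠿⠿
⠂⠂⠂⠂⠂⠂⠿⠿⠀⠿⠿

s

⠀⠀⠀⠿⠿⠿⠿⠿⠿⠿⠿
⠀⠀⠀⠂⠂⠂⠂⠂⠿⠿⠿
⠀⠀⠀⠂⠂⠂⠂⠂⠿⠿⠿
⠀⠀⠀⠂⠂⠂⠂⠂⠿⠿⠿
⠀⠀⠀⠿⠿⠂⠿⠿⠿⠿⠿
⠀⠀⠀⠿⠿⣾⠿⠿⠿⠿⠿
⠀⠀⠀⠿⠿⠂⠿⠿⠀⠿⠿
⠀⠀⠀⠿⠿⠂⠿⠿⠀⠿⠿
⠀⠀⠀⠿⠿⠂⠿⠿⠀⠿⠿
⠂⠂⠂⠂⠂⠂⠿⠿⠀⠿⠿
⠿⠿⠿⠿⠿⠂⠿⠿⠀⠿⠿

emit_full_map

⠀⠀⠀⠀⠀⠀⠿⠿⠿⠿⠿⠿
⠀⠀⠀⠀⠀⠀⠿⠿⠿⠿⠿⠿
⠀⠀⠀⠀⠀⠀⠂⠂⠂⠂⠂⠿
⠀⠀⠀⠀⠀⠀⠂⠂⠂⠂⠂⠿
⠀⠀⠀⠀⠀⠀⠂⠂⠂⠂⠂⠿
⠀⠀⠀⠀⠀⠀⠿⠿⠂⠿⠿⠿
⠀⠀⠀⠀⠀⠀⠿⠿⣾⠿⠿⠿
⠀⠀⠀⠀⠀⠀⠿⠿⠂⠿⠿⠀
⠀⠀⠀⠀⠀⠀⠿⠿⠂⠿⠿⠀
⠀⠀⠀⠀⠀⠀⠿⠿⠂⠿⠿⠀
⠂⠂⠂⠂⠂⠂⠂⠂⠂⠿⠿⠀
⠂⠂⠿⠿⠿⠿⠿⠿⠂⠿⠿⠀
⠂⠂⠂⠂⠂⠂⠂⠂⠂⠿⠿⠀
⠿⠿⠿⠿⠿⠿⠿⠿⠿⠿⠿⠀
⠿⠿⠿⠿⠿⠿⠿⠿⠿⠿⠿⠀


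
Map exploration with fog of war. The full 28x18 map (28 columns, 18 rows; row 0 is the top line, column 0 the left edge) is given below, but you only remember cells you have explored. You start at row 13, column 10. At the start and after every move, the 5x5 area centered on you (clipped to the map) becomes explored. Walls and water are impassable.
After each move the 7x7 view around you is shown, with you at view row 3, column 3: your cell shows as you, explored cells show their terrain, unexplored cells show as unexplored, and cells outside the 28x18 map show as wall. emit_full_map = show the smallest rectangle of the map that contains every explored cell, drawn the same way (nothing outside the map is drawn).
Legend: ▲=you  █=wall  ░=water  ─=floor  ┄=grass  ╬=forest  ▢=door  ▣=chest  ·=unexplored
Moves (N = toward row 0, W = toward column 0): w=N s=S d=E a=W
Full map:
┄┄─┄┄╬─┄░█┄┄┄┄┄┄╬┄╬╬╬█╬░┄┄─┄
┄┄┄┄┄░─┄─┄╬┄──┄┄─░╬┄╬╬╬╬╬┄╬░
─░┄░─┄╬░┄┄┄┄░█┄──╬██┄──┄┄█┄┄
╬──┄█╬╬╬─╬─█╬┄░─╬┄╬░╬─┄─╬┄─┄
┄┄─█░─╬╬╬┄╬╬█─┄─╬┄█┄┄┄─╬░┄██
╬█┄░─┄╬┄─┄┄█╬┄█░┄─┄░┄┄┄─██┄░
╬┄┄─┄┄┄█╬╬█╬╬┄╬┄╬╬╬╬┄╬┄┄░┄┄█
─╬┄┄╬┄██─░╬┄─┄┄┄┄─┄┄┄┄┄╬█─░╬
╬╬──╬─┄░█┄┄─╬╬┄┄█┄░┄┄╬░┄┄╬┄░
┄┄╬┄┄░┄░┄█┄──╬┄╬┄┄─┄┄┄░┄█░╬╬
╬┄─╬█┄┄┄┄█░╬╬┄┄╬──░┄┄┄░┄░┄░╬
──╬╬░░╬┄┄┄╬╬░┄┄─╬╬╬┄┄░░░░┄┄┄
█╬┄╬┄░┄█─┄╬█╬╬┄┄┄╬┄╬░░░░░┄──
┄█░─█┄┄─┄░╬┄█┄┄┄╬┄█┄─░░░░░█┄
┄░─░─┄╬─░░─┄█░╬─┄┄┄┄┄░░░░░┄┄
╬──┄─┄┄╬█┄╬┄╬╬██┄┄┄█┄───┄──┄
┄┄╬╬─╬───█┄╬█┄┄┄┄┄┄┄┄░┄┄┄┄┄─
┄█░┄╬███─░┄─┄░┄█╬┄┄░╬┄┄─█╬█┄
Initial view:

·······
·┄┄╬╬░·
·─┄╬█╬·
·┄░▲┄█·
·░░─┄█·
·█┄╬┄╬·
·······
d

·······
┄┄╬╬░┄·
─┄╬█╬╬·
┄░╬▲█┄·
░░─┄█░·
█┄╬┄╬╬·
·······

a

·······
·┄┄╬╬░┄
·─┄╬█╬╬
·┄░▲┄█┄
·░░─┄█░
·█┄╬┄╬╬
·······

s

·┄┄╬╬░┄
·─┄╬█╬╬
·┄░╬┄█┄
·░░▲┄█░
·█┄╬┄╬╬
·─█┄╬█·
·······

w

·······
·┄┄╬╬░┄
·─┄╬█╬╬
·┄░▲┄█┄
·░░─┄█░
·█┄╬┄╬╬
·─█┄╬█·

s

·┄┄╬╬░┄
·─┄╬█╬╬
·┄░╬┄█┄
·░░▲┄█░
·█┄╬┄╬╬
·─█┄╬█·
·······

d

┄┄╬╬░┄·
─┄╬█╬╬·
┄░╬┄█┄·
░░─▲█░·
█┄╬┄╬╬·
─█┄╬█┄·
·······

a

·┄┄╬╬░┄
·─┄╬█╬╬
·┄░╬┄█┄
·░░▲┄█░
·█┄╬┄╬╬
·─█┄╬█┄
·······

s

·─┄╬█╬╬
·┄░╬┄█┄
·░░─┄█░
·█┄▲┄╬╬
·─█┄╬█┄
·─░┄─┄·
███████

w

·┄┄╬╬░┄
·─┄╬█╬╬
·┄░╬┄█┄
·░░▲┄█░
·█┄╬┄╬╬
·─█┄╬█┄
·─░┄─┄·

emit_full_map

┄┄╬╬░┄
─┄╬█╬╬
┄░╬┄█┄
░░▲┄█░
█┄╬┄╬╬
─█┄╬█┄
─░┄─┄·

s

·─┄╬█╬╬
·┄░╬┄█┄
·░░─┄█░
·█┄▲┄╬╬
·─█┄╬█┄
·─░┄─┄·
███████

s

·┄░╬┄█┄
·░░─┄█░
·█┄╬┄╬╬
·─█▲╬█┄
·─░┄─┄·
███████
███████

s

·░░─┄█░
·█┄╬┄╬╬
·─█┄╬█┄
·─░▲─┄·
███████
███████
███████

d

░░─┄█░·
█┄╬┄╬╬·
─█┄╬█┄·
─░┄▲┄░·
███████
███████
███████

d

░─┄█░··
┄╬┄╬╬█·
█┄╬█┄┄·
░┄─▲░┄·
███████
███████
███████

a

░░─┄█░·
█┄╬┄╬╬█
─█┄╬█┄┄
─░┄▲┄░┄
███████
███████
███████

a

·░░─┄█░
·█┄╬┄╬╬
·─█┄╬█┄
·─░▲─┄░
███████
███████
███████

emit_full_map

┄┄╬╬░┄·
─┄╬█╬╬·
┄░╬┄█┄·
░░─┄█░·
█┄╬┄╬╬█
─█┄╬█┄┄
─░▲─┄░┄

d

░░─┄█░·
█┄╬┄╬╬█
─█┄╬█┄┄
─░┄▲┄░┄
███████
███████
███████

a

·░░─┄█░
·█┄╬┄╬╬
·─█┄╬█┄
·─░▲─┄░
███████
███████
███████

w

·┄░╬┄█┄
·░░─┄█░
·█┄╬┄╬╬
·─█▲╬█┄
·─░┄─┄░
███████
███████


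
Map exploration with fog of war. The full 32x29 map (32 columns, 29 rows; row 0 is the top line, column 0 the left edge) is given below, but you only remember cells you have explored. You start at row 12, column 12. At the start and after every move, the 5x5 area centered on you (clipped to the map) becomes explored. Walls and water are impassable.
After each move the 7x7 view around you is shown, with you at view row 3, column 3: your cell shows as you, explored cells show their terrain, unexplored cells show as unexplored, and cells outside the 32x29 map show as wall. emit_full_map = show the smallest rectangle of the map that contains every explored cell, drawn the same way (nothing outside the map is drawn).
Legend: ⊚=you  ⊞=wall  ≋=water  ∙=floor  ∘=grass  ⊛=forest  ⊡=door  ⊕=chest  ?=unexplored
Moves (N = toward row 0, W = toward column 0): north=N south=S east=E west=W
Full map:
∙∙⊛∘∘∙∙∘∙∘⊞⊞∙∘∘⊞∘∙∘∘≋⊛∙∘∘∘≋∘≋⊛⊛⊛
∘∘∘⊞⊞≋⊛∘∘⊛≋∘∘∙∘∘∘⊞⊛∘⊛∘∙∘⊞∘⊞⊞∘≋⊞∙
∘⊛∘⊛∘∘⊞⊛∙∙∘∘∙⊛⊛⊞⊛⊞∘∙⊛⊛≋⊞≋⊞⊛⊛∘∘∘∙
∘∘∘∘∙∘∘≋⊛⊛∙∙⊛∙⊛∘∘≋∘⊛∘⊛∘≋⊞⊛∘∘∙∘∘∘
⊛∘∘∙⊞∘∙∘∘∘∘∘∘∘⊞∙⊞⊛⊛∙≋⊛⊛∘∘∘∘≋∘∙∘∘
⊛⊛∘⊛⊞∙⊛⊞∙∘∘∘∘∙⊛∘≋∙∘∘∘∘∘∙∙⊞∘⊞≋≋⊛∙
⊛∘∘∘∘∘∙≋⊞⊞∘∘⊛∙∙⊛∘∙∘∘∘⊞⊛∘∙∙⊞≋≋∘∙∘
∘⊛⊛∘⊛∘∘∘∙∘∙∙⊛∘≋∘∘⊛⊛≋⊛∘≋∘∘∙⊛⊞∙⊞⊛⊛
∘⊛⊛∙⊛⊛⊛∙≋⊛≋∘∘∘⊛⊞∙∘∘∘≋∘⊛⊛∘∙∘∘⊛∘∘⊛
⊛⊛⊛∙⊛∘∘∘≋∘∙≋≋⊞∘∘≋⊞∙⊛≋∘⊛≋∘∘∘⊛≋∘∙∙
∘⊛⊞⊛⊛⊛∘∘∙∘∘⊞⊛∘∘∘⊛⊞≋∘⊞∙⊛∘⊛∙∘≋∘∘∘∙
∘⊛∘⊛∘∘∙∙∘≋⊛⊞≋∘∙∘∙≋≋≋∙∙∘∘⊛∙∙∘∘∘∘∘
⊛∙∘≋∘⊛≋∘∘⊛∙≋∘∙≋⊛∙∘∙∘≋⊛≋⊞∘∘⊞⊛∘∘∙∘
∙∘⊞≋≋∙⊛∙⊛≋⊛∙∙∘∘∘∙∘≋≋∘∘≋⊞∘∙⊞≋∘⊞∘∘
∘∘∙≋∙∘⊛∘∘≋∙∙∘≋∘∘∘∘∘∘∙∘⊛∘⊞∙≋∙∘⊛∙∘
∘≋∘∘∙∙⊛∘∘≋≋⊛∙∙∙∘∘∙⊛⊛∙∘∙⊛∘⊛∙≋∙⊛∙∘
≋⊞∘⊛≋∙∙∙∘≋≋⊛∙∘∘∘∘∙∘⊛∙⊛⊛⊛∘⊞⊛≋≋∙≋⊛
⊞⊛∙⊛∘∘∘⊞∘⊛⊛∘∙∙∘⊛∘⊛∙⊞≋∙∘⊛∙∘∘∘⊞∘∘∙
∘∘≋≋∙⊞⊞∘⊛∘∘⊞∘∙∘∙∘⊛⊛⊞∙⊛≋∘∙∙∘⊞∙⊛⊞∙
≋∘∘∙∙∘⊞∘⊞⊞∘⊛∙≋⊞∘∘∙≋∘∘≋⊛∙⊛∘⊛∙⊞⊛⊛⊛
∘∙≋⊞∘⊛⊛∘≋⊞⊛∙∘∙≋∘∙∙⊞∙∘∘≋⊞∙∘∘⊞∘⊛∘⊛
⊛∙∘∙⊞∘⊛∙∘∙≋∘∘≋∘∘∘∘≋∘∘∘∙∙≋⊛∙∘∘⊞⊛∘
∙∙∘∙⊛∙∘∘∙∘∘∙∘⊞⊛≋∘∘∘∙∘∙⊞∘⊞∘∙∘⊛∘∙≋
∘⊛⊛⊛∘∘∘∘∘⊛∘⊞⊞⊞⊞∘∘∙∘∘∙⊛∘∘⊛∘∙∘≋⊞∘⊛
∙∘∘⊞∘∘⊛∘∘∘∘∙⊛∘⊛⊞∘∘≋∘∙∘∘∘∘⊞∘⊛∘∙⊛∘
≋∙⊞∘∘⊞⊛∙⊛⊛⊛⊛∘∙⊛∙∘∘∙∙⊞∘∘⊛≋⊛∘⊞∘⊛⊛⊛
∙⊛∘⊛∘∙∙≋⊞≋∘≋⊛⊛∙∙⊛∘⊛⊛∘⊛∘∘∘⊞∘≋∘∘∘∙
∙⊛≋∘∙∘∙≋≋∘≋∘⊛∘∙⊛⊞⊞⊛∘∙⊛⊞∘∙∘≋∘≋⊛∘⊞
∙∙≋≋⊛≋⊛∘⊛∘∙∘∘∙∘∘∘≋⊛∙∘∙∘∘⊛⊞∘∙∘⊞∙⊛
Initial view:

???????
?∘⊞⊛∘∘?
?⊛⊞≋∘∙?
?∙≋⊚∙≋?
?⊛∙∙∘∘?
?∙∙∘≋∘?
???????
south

?∘⊞⊛∘∘?
?⊛⊞≋∘∙?
?∙≋∘∙≋?
?⊛∙⊚∘∘?
?∙∙∘≋∘?
?≋⊛∙∙∙?
???????

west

??∘⊞⊛∘∘
?≋⊛⊞≋∘∙
?⊛∙≋∘∙≋
?≋⊛⊚∙∘∘
?≋∙∙∘≋∘
?≋≋⊛∙∙∙
???????

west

???∘⊞⊛∘
?∘≋⊛⊞≋∘
?∘⊛∙≋∘∙
?⊛≋⊚∙∙∘
?∘≋∙∙∘≋
?∘≋≋⊛∙∙
???????

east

??∘⊞⊛∘∘
∘≋⊛⊞≋∘∙
∘⊛∙≋∘∙≋
⊛≋⊛⊚∙∘∘
∘≋∙∙∘≋∘
∘≋≋⊛∙∙∙
???????

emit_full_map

??∘⊞⊛∘∘
∘≋⊛⊞≋∘∙
∘⊛∙≋∘∙≋
⊛≋⊛⊚∙∘∘
∘≋∙∙∘≋∘
∘≋≋⊛∙∙∙

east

?∘⊞⊛∘∘?
≋⊛⊞≋∘∙?
⊛∙≋∘∙≋?
≋⊛∙⊚∘∘?
≋∙∙∘≋∘?
≋≋⊛∙∙∙?
???????

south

≋⊛⊞≋∘∙?
⊛∙≋∘∙≋?
≋⊛∙∙∘∘?
≋∙∙⊚≋∘?
≋≋⊛∙∙∙?
?≋⊛∙∘∘?
???????

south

⊛∙≋∘∙≋?
≋⊛∙∙∘∘?
≋∙∙∘≋∘?
≋≋⊛⊚∙∙?
?≋⊛∙∘∘?
?⊛∘∙∙∘?
???????

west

∘⊛∙≋∘∙≋
⊛≋⊛∙∙∘∘
∘≋∙∙∘≋∘
∘≋≋⊚∙∙∙
?≋≋⊛∙∘∘
?⊛⊛∘∙∙∘
???????

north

∘≋⊛⊞≋∘∙
∘⊛∙≋∘∙≋
⊛≋⊛∙∙∘∘
∘≋∙⊚∘≋∘
∘≋≋⊛∙∙∙
?≋≋⊛∙∘∘
?⊛⊛∘∙∙∘

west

?∘≋⊛⊞≋∘
?∘⊛∙≋∘∙
?⊛≋⊛∙∙∘
?∘≋⊚∙∘≋
?∘≋≋⊛∙∙
?∘≋≋⊛∙∘
??⊛⊛∘∙∙

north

???∘⊞⊛∘
?∘≋⊛⊞≋∘
?∘⊛∙≋∘∙
?⊛≋⊚∙∙∘
?∘≋∙∙∘≋
?∘≋≋⊛∙∙
?∘≋≋⊛∙∘

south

?∘≋⊛⊞≋∘
?∘⊛∙≋∘∙
?⊛≋⊛∙∙∘
?∘≋⊚∙∘≋
?∘≋≋⊛∙∙
?∘≋≋⊛∙∘
??⊛⊛∘∙∙

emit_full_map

??∘⊞⊛∘∘
∘≋⊛⊞≋∘∙
∘⊛∙≋∘∙≋
⊛≋⊛∙∙∘∘
∘≋⊚∙∘≋∘
∘≋≋⊛∙∙∙
∘≋≋⊛∙∘∘
?⊛⊛∘∙∙∘

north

???∘⊞⊛∘
?∘≋⊛⊞≋∘
?∘⊛∙≋∘∙
?⊛≋⊚∙∙∘
?∘≋∙∙∘≋
?∘≋≋⊛∙∙
?∘≋≋⊛∙∘
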